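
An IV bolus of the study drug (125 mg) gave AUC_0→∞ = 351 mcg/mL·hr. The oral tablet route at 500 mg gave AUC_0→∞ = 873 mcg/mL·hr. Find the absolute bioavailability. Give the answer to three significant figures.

F = (AUC_ev / D_ev) / (AUC_iv / D_iv)
  = (873/500) / (351/125)
  = 1.746 / 2.808 = 0.6218

F = 0.622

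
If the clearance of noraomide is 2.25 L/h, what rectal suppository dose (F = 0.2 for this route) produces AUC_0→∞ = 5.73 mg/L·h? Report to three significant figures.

Dose = 64.5 mg

Dose = CL × AUC_0→∞ / F
     = 2.25 × 5.73 / 0.2 = 64.4625 mg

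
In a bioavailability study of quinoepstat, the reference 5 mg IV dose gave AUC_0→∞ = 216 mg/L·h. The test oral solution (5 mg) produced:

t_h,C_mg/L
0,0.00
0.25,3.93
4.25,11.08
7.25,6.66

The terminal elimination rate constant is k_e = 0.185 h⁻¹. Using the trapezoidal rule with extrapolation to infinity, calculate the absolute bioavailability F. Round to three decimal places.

Trapezoidal AUC_0→7.25 (oral solution):
  [0→0.25]: (0.00+3.93)/2 × 0.25 = 0.49125
  [0.25→4.25]: (3.93+11.08)/2 × 4 = 30.02
  [4.25→7.25]: (11.08+6.66)/2 × 3 = 26.61
  Sum = 57.12125 mg/L·h
Tail: C_last/k_e = 6.66/0.185 = 36.000
AUC_0→∞ (oral solution) = 57.12125 + 36.000 = 93.12125 mg/L·h
F = (AUC_ev/D_ev)/(AUC_iv/D_iv) = (93.12125/5)/(216/5) = 18.62425/43.2 = 0.4311

F = 0.431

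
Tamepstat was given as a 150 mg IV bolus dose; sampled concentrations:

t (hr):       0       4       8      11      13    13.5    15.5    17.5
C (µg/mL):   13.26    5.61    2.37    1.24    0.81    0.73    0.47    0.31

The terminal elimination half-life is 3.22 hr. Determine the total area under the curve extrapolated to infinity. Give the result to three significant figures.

Trapezoidal AUC_0→17.5:
  [0→4]: (13.26+5.61)/2 × 4 = 37.74
  [4→8]: (5.61+2.37)/2 × 4 = 15.96
  [8→11]: (2.37+1.24)/2 × 3 = 5.415
  [11→13]: (1.24+0.81)/2 × 2 = 2.05
  [13→13.5]: (0.81+0.73)/2 × 0.5 = 0.385
  [13.5→15.5]: (0.73+0.47)/2 × 2 = 1.2
  [15.5→17.5]: (0.47+0.31)/2 × 2 = 0.78
  Sum = 63.53 µg/mL·hr
k_e = ln2 / t½ = 0.693147 / 3.22 = 0.2153 hr^-1
Extrapolated tail: C_last / k_e = 0.31 / 0.2153 = 1.440
AUC_0→∞ = 63.53 + 1.440 = 64.97 µg/mL·hr

AUC = 65.0 µg/mL·hr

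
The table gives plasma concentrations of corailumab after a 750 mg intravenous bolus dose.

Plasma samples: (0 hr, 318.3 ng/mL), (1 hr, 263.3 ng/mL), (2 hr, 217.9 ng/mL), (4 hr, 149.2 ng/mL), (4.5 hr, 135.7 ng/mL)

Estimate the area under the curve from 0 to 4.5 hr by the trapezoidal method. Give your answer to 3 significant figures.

AUC = 970 ng/mL·hr

Trapezoidal AUC_0→4.5:
  [0→1]: (318.3+263.3)/2 × 1 = 290.8
  [1→2]: (263.3+217.9)/2 × 1 = 240.6
  [2→4]: (217.9+149.2)/2 × 2 = 367.1
  [4→4.5]: (149.2+135.7)/2 × 0.5 = 71.225
  Sum = 969.725 ng/mL·hr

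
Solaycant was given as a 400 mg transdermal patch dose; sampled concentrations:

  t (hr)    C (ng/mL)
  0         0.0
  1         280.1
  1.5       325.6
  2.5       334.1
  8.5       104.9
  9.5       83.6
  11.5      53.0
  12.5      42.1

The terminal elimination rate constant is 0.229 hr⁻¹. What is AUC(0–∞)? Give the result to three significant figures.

AUC = 2400 ng/mL·hr

Trapezoidal AUC_0→12.5:
  [0→1]: (0.0+280.1)/2 × 1 = 140.05
  [1→1.5]: (280.1+325.6)/2 × 0.5 = 151.425
  [1.5→2.5]: (325.6+334.1)/2 × 1 = 329.85
  [2.5→8.5]: (334.1+104.9)/2 × 6 = 1317.0
  [8.5→9.5]: (104.9+83.6)/2 × 1 = 94.25
  [9.5→11.5]: (83.6+53.0)/2 × 2 = 136.6
  [11.5→12.5]: (53.0+42.1)/2 × 1 = 47.55
  Sum = 2216.725 ng/mL·hr
Extrapolated tail: C_last / k_e = 42.1 / 0.229 = 183.843
AUC_0→∞ = 2216.725 + 183.843 = 2400.568 ng/mL·hr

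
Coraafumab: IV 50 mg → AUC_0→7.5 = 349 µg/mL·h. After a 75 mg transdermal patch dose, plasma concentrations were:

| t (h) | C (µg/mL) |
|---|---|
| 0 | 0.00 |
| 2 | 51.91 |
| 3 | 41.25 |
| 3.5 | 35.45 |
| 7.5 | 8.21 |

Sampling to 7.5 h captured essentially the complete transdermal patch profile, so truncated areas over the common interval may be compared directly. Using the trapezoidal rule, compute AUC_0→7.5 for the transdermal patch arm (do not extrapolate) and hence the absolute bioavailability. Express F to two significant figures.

Trapezoidal AUC_0→7.5 (transdermal patch):
  [0→2]: (0.00+51.91)/2 × 2 = 51.91
  [2→3]: (51.91+41.25)/2 × 1 = 46.58
  [3→3.5]: (41.25+35.45)/2 × 0.5 = 19.175
  [3.5→7.5]: (35.45+8.21)/2 × 4 = 87.32
  Sum = 204.985 µg/mL·h
F = (AUC_ev/D_ev)/(AUC_iv/D_iv) = (204.985/75)/(349/50) = 2.73313/6.98 = 0.3916

F = 0.39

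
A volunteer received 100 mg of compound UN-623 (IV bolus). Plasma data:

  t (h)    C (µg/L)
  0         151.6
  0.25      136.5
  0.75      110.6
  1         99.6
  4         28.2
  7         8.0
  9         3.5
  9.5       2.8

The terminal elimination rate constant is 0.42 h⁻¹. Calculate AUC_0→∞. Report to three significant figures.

AUC = 390 µg/L·h

Trapezoidal AUC_0→9.5:
  [0→0.25]: (151.6+136.5)/2 × 0.25 = 36.0125
  [0.25→0.75]: (136.5+110.6)/2 × 0.5 = 61.775
  [0.75→1]: (110.6+99.6)/2 × 0.25 = 26.275
  [1→4]: (99.6+28.2)/2 × 3 = 191.7
  [4→7]: (28.2+8.0)/2 × 3 = 54.3
  [7→9]: (8.0+3.5)/2 × 2 = 11.5
  [9→9.5]: (3.5+2.8)/2 × 0.5 = 1.575
  Sum = 383.1375 µg/L·h
Extrapolated tail: C_last / k_e = 2.8 / 0.42 = 6.667
AUC_0→∞ = 383.1375 + 6.667 = 389.8045 µg/L·h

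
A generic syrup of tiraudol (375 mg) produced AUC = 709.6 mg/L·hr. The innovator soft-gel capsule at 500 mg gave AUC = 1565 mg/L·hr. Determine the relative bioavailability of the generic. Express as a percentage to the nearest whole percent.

F_rel = 60%

F_rel = (AUC_test/D_test) / (AUC_ref/D_ref)
      = (709.6/375) / (1565/500)
      = 1.89227 / 3.13 = 0.6046 = 60.46%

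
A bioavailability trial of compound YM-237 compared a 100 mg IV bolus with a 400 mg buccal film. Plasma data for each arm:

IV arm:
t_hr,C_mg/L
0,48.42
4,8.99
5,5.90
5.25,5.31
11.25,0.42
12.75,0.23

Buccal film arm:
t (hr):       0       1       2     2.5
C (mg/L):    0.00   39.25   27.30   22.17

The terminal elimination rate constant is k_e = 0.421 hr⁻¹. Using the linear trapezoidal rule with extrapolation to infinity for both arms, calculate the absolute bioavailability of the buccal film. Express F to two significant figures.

F = 0.21

Trapezoidal AUC_0→12.75 (IV):
  [0→4]: (48.42+8.99)/2 × 4 = 114.82
  [4→5]: (8.99+5.90)/2 × 1 = 7.445
  [5→5.25]: (5.90+5.31)/2 × 0.25 = 1.40125
  [5.25→11.25]: (5.31+0.42)/2 × 6 = 17.19
  [11.25→12.75]: (0.42+0.23)/2 × 1.5 = 0.4875
  Sum = 141.34375 mg/L·hr
IV tail: 0.23/0.421 = 0.546; AUC_iv,0→∞ = 141.34375 + 0.546 = 141.88975 mg/L·hr
Trapezoidal AUC_0→2.5 (buccal film):
  [0→1]: (0.00+39.25)/2 × 1 = 19.625
  [1→2]: (39.25+27.30)/2 × 1 = 33.275
  [2→2.5]: (27.30+22.17)/2 × 0.5 = 12.3675
  Sum = 65.2675 mg/L·hr
buccal film tail: 22.17/0.421 = 52.660; AUC_ev,0→∞ = 65.2675 + 52.660 = 117.9275 mg/L·hr
F = (AUC_ev/D_ev)/(AUC_iv/D_iv) = (117.9275/400)/(141.88975/100) = 0.29481875/1.4188975 = 0.2078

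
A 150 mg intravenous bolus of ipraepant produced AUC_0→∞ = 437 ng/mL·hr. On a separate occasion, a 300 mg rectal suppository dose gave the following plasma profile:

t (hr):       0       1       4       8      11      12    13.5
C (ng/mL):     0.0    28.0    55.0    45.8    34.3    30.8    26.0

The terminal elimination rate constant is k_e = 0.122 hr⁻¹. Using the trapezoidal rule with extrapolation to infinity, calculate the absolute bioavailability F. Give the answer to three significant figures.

Trapezoidal AUC_0→13.5 (rectal suppository):
  [0→1]: (0.0+28.0)/2 × 1 = 14.0
  [1→4]: (28.0+55.0)/2 × 3 = 124.5
  [4→8]: (55.0+45.8)/2 × 4 = 201.6
  [8→11]: (45.8+34.3)/2 × 3 = 120.15
  [11→12]: (34.3+30.8)/2 × 1 = 32.55
  [12→13.5]: (30.8+26.0)/2 × 1.5 = 42.6
  Sum = 535.4 ng/mL·hr
Tail: C_last/k_e = 26.0/0.122 = 213.115
AUC_0→∞ (rectal suppository) = 535.4 + 213.115 = 748.515 ng/mL·hr
F = (AUC_ev/D_ev)/(AUC_iv/D_iv) = (748.515/300)/(437/150) = 2.49505/2.91333 = 0.8564

F = 0.856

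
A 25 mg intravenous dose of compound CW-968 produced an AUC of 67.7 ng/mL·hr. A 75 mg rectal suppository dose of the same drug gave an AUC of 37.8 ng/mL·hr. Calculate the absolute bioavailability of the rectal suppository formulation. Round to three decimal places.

F = 0.186

F = (AUC_ev / D_ev) / (AUC_iv / D_iv)
  = (37.8/75) / (67.7/25)
  = 0.504 / 2.708 = 0.1861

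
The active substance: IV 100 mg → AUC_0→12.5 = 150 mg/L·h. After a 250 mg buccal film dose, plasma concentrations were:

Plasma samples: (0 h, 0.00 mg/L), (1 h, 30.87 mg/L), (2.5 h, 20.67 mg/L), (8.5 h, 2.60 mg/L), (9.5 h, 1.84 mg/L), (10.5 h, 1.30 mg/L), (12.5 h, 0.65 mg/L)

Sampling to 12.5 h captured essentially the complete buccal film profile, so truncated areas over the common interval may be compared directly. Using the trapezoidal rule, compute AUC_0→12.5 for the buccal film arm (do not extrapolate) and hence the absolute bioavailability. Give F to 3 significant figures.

F = 0.346

Trapezoidal AUC_0→12.5 (buccal film):
  [0→1]: (0.00+30.87)/2 × 1 = 15.435
  [1→2.5]: (30.87+20.67)/2 × 1.5 = 38.655
  [2.5→8.5]: (20.67+2.60)/2 × 6 = 69.81
  [8.5→9.5]: (2.60+1.84)/2 × 1 = 2.22
  [9.5→10.5]: (1.84+1.30)/2 × 1 = 1.57
  [10.5→12.5]: (1.30+0.65)/2 × 2 = 1.95
  Sum = 129.64 mg/L·h
F = (AUC_ev/D_ev)/(AUC_iv/D_iv) = (129.64/250)/(150/100) = 0.51856/1.5 = 0.3457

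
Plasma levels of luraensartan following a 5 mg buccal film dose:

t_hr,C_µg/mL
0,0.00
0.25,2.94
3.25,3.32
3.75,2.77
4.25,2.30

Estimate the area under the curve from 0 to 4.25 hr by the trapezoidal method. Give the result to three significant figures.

Trapezoidal AUC_0→4.25:
  [0→0.25]: (0.00+2.94)/2 × 0.25 = 0.3675
  [0.25→3.25]: (2.94+3.32)/2 × 3 = 9.39
  [3.25→3.75]: (3.32+2.77)/2 × 0.5 = 1.5225
  [3.75→4.25]: (2.77+2.30)/2 × 0.5 = 1.2675
  Sum = 12.5475 µg/mL·hr

AUC = 12.5 µg/mL·hr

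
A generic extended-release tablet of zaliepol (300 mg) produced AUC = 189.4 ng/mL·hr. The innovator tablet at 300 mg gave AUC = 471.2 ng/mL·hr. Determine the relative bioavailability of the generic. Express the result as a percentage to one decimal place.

F_rel = (AUC_test/D_test) / (AUC_ref/D_ref)
      = (189.4/300) / (471.2/300)
      = 0.631333 / 1.57067 = 0.4020 = 40.20%

F_rel = 40.2%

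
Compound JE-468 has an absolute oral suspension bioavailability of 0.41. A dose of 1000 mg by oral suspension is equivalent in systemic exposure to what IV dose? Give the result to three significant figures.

Systemic exposure from an extravascular dose = F × D_ev, so the equivalent IV dose is F × D_ev.
D_iv = F × D_ev = 0.41 × 1000 = 410 mg

D_iv = 410 mg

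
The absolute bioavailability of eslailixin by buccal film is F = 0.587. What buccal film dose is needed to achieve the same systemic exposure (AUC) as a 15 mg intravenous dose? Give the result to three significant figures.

D_buccal = 25.6 mg

For equal systemic exposure: F × D_ev = D_iv
D_ev = D_iv / F = 15 / 0.587 = 25.5537 mg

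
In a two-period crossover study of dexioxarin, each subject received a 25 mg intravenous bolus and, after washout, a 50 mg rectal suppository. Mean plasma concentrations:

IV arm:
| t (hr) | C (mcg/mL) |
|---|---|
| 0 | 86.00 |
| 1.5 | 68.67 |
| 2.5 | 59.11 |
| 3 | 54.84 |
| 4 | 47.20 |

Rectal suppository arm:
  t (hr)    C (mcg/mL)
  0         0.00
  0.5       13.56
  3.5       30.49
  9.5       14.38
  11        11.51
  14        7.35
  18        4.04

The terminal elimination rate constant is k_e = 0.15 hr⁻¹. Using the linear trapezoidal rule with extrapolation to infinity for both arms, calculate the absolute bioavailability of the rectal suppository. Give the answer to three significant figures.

F = 0.263

Trapezoidal AUC_0→4 (IV):
  [0→1.5]: (86.00+68.67)/2 × 1.5 = 116.0025
  [1.5→2.5]: (68.67+59.11)/2 × 1 = 63.89
  [2.5→3]: (59.11+54.84)/2 × 0.5 = 28.4875
  [3→4]: (54.84+47.20)/2 × 1 = 51.02
  Sum = 259.4 mcg/mL·hr
IV tail: 47.20/0.15 = 314.667; AUC_iv,0→∞ = 259.4 + 314.667 = 574.067 mcg/mL·hr
Trapezoidal AUC_0→18 (rectal suppository):
  [0→0.5]: (0.00+13.56)/2 × 0.5 = 3.39
  [0.5→3.5]: (13.56+30.49)/2 × 3 = 66.075
  [3.5→9.5]: (30.49+14.38)/2 × 6 = 134.61
  [9.5→11]: (14.38+11.51)/2 × 1.5 = 19.4175
  [11→14]: (11.51+7.35)/2 × 3 = 28.29
  [14→18]: (7.35+4.04)/2 × 4 = 22.78
  Sum = 274.5625 mcg/mL·hr
rectal suppository tail: 4.04/0.15 = 26.933; AUC_ev,0→∞ = 274.5625 + 26.933 = 301.4955 mcg/mL·hr
F = (AUC_ev/D_ev)/(AUC_iv/D_iv) = (301.4955/50)/(574.067/25) = 6.02991/22.96268 = 0.2626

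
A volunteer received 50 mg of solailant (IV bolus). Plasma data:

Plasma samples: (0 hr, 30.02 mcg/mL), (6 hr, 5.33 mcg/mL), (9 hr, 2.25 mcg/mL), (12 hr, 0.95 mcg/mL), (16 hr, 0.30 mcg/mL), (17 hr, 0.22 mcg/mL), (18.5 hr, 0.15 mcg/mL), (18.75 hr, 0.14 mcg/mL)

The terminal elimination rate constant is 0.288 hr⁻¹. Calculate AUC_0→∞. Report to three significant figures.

AUC = 126 mcg/mL·hr

Trapezoidal AUC_0→18.75:
  [0→6]: (30.02+5.33)/2 × 6 = 106.05
  [6→9]: (5.33+2.25)/2 × 3 = 11.37
  [9→12]: (2.25+0.95)/2 × 3 = 4.8
  [12→16]: (0.95+0.30)/2 × 4 = 2.5
  [16→17]: (0.30+0.22)/2 × 1 = 0.26
  [17→18.5]: (0.22+0.15)/2 × 1.5 = 0.2775
  [18.5→18.75]: (0.15+0.14)/2 × 0.25 = 0.03625
  Sum = 125.29375 mcg/mL·hr
Extrapolated tail: C_last / k_e = 0.14 / 0.288 = 0.486
AUC_0→∞ = 125.29375 + 0.486 = 125.77975 mcg/mL·hr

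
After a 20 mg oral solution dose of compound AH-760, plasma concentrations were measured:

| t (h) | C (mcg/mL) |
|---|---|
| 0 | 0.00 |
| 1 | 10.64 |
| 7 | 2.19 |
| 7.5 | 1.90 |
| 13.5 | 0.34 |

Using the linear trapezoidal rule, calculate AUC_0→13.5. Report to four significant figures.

AUC = 51.55 mcg/mL·h

Trapezoidal AUC_0→13.5:
  [0→1]: (0.00+10.64)/2 × 1 = 5.32
  [1→7]: (10.64+2.19)/2 × 6 = 38.49
  [7→7.5]: (2.19+1.90)/2 × 0.5 = 1.0225
  [7.5→13.5]: (1.90+0.34)/2 × 6 = 6.72
  Sum = 51.5525 mcg/mL·h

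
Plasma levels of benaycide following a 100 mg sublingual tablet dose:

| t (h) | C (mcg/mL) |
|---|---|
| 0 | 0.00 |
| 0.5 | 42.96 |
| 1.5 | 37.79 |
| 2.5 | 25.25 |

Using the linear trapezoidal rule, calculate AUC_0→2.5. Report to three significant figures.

AUC = 82.6 mcg/mL·h

Trapezoidal AUC_0→2.5:
  [0→0.5]: (0.00+42.96)/2 × 0.5 = 10.74
  [0.5→1.5]: (42.96+37.79)/2 × 1 = 40.375
  [1.5→2.5]: (37.79+25.25)/2 × 1 = 31.52
  Sum = 82.635 mcg/mL·h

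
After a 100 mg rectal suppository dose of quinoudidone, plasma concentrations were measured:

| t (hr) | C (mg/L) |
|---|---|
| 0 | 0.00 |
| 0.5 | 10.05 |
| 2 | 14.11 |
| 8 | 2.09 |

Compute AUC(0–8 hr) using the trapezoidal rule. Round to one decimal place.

AUC = 69.2 mg/L·hr

Trapezoidal AUC_0→8:
  [0→0.5]: (0.00+10.05)/2 × 0.5 = 2.5125
  [0.5→2]: (10.05+14.11)/2 × 1.5 = 18.12
  [2→8]: (14.11+2.09)/2 × 6 = 48.6
  Sum = 69.2325 mg/L·hr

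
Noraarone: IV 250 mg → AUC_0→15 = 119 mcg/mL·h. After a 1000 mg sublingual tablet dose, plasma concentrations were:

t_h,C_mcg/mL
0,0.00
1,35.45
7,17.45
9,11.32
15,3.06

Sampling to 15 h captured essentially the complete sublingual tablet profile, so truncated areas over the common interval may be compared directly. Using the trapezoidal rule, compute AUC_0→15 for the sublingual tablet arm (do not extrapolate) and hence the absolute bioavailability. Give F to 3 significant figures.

Trapezoidal AUC_0→15 (sublingual tablet):
  [0→1]: (0.00+35.45)/2 × 1 = 17.725
  [1→7]: (35.45+17.45)/2 × 6 = 158.7
  [7→9]: (17.45+11.32)/2 × 2 = 28.77
  [9→15]: (11.32+3.06)/2 × 6 = 43.14
  Sum = 248.335 mcg/mL·h
F = (AUC_ev/D_ev)/(AUC_iv/D_iv) = (248.335/1000)/(119/250) = 0.248335/0.476 = 0.5217

F = 0.522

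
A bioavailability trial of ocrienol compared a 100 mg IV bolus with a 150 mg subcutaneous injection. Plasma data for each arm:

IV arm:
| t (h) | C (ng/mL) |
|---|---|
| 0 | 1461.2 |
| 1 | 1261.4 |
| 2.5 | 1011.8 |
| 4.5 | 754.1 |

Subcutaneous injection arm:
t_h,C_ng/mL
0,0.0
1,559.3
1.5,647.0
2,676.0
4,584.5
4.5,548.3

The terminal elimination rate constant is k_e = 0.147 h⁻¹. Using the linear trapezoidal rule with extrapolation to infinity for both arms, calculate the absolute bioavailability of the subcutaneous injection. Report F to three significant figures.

F = 0.414

Trapezoidal AUC_0→4.5 (IV):
  [0→1]: (1461.2+1261.4)/2 × 1 = 1361.3
  [1→2.5]: (1261.4+1011.8)/2 × 1.5 = 1704.9
  [2.5→4.5]: (1011.8+754.1)/2 × 2 = 1765.9
  Sum = 4832.1 ng/mL·h
IV tail: 754.1/0.147 = 5129.932; AUC_iv,0→∞ = 4832.1 + 5129.932 = 9962.032 ng/mL·h
Trapezoidal AUC_0→4.5 (subcutaneous injection):
  [0→1]: (0.0+559.3)/2 × 1 = 279.65
  [1→1.5]: (559.3+647.0)/2 × 0.5 = 301.575
  [1.5→2]: (647.0+676.0)/2 × 0.5 = 330.75
  [2→4]: (676.0+584.5)/2 × 2 = 1260.5
  [4→4.5]: (584.5+548.3)/2 × 0.5 = 283.2
  Sum = 2455.675 ng/mL·h
subcutaneous injection tail: 548.3/0.147 = 3729.932; AUC_ev,0→∞ = 2455.675 + 3729.932 = 6185.607 ng/mL·h
F = (AUC_ev/D_ev)/(AUC_iv/D_iv) = (6185.607/150)/(9962.032/100) = 41.23738/99.62032 = 0.4139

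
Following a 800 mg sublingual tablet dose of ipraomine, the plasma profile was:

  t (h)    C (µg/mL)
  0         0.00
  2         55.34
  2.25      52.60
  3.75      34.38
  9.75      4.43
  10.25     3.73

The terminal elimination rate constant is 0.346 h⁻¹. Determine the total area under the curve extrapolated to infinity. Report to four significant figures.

AUC = 263.3 µg/mL·h

Trapezoidal AUC_0→10.25:
  [0→2]: (0.00+55.34)/2 × 2 = 55.34
  [2→2.25]: (55.34+52.60)/2 × 0.25 = 13.4925
  [2.25→3.75]: (52.60+34.38)/2 × 1.5 = 65.235
  [3.75→9.75]: (34.38+4.43)/2 × 6 = 116.43
  [9.75→10.25]: (4.43+3.73)/2 × 0.5 = 2.04
  Sum = 252.5375 µg/mL·h
Extrapolated tail: C_last / k_e = 3.73 / 0.346 = 10.780
AUC_0→∞ = 252.5375 + 10.780 = 263.3175 µg/mL·h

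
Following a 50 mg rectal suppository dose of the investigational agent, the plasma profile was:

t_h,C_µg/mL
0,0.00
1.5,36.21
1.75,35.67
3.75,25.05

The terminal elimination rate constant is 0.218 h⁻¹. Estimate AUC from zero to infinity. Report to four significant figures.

Trapezoidal AUC_0→3.75:
  [0→1.5]: (0.00+36.21)/2 × 1.5 = 27.1575
  [1.5→1.75]: (36.21+35.67)/2 × 0.25 = 8.985
  [1.75→3.75]: (35.67+25.05)/2 × 2 = 60.72
  Sum = 96.8625 µg/mL·h
Extrapolated tail: C_last / k_e = 25.05 / 0.218 = 114.908
AUC_0→∞ = 96.8625 + 114.908 = 211.7705 µg/mL·h

AUC = 211.8 µg/mL·h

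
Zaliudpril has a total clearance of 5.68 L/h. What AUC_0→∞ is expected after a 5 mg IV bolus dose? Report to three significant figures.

AUC_0→∞ = Dose_iv / CL
        = 5 / 5.68 = 0.880282 mg/L·h

AUC = 0.880 mg/L·h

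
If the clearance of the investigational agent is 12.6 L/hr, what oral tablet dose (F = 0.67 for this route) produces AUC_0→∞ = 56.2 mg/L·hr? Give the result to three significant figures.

Dose = CL × AUC_0→∞ / F
     = 12.6 × 56.2 / 0.67 = 1056.9 mg

Dose = 1060 mg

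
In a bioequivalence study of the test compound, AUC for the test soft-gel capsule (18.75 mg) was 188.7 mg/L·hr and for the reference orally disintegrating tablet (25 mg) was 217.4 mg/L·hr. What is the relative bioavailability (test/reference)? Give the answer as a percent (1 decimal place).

F_rel = (AUC_test/D_test) / (AUC_ref/D_ref)
      = (188.7/18.75) / (217.4/25)
      = 10.064 / 8.696 = 1.1573 = 115.73%

F_rel = 115.7%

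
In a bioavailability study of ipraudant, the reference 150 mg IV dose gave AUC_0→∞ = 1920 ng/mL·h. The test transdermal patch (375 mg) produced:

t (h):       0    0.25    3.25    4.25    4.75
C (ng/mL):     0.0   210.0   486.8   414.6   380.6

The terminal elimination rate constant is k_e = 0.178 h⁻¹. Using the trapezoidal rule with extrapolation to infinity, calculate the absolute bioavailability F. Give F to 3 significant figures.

F = 0.804

Trapezoidal AUC_0→4.75 (transdermal patch):
  [0→0.25]: (0.0+210.0)/2 × 0.25 = 26.25
  [0.25→3.25]: (210.0+486.8)/2 × 3 = 1045.2
  [3.25→4.25]: (486.8+414.6)/2 × 1 = 450.7
  [4.25→4.75]: (414.6+380.6)/2 × 0.5 = 198.8
  Sum = 1720.95 ng/mL·h
Tail: C_last/k_e = 380.6/0.178 = 2138.202
AUC_0→∞ (transdermal patch) = 1720.95 + 2138.202 = 3859.152 ng/mL·h
F = (AUC_ev/D_ev)/(AUC_iv/D_iv) = (3859.152/375)/(1920/150) = 10.291072/12.8 = 0.8040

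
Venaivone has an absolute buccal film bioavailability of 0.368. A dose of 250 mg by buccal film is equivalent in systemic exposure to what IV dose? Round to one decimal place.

Systemic exposure from an extravascular dose = F × D_ev, so the equivalent IV dose is F × D_ev.
D_iv = F × D_ev = 0.368 × 250 = 92 mg

D_iv = 92.0 mg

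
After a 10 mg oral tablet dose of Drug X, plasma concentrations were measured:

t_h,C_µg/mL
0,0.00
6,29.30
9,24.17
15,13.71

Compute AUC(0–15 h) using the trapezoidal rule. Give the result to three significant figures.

AUC = 282 µg/mL·h

Trapezoidal AUC_0→15:
  [0→6]: (0.00+29.30)/2 × 6 = 87.9
  [6→9]: (29.30+24.17)/2 × 3 = 80.205
  [9→15]: (24.17+13.71)/2 × 6 = 113.64
  Sum = 281.745 µg/mL·h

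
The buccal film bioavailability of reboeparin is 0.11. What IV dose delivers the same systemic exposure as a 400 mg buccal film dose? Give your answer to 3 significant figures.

Systemic exposure from an extravascular dose = F × D_ev, so the equivalent IV dose is F × D_ev.
D_iv = F × D_ev = 0.11 × 400 = 44 mg

D_iv = 44.0 mg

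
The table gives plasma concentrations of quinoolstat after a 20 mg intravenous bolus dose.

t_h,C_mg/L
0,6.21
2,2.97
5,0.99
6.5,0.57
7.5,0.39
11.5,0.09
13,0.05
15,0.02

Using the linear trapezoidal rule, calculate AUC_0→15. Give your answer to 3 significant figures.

AUC = 17.9 mg/L·h

Trapezoidal AUC_0→15:
  [0→2]: (6.21+2.97)/2 × 2 = 9.18
  [2→5]: (2.97+0.99)/2 × 3 = 5.94
  [5→6.5]: (0.99+0.57)/2 × 1.5 = 1.17
  [6.5→7.5]: (0.57+0.39)/2 × 1 = 0.48
  [7.5→11.5]: (0.39+0.09)/2 × 4 = 0.96
  [11.5→13]: (0.09+0.05)/2 × 1.5 = 0.105
  [13→15]: (0.05+0.02)/2 × 2 = 0.07
  Sum = 17.905 mg/L·h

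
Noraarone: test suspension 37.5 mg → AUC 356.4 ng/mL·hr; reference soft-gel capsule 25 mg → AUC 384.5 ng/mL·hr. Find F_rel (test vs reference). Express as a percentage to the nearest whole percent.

F_rel = (AUC_test/D_test) / (AUC_ref/D_ref)
      = (356.4/37.5) / (384.5/25)
      = 9.504 / 15.38 = 0.6179 = 61.79%

F_rel = 62%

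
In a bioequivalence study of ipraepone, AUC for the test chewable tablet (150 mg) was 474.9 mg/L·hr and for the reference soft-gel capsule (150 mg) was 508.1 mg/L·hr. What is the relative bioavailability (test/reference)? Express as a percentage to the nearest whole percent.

F_rel = 93%

F_rel = (AUC_test/D_test) / (AUC_ref/D_ref)
      = (474.9/150) / (508.1/150)
      = 3.166 / 3.38733 = 0.9347 = 93.47%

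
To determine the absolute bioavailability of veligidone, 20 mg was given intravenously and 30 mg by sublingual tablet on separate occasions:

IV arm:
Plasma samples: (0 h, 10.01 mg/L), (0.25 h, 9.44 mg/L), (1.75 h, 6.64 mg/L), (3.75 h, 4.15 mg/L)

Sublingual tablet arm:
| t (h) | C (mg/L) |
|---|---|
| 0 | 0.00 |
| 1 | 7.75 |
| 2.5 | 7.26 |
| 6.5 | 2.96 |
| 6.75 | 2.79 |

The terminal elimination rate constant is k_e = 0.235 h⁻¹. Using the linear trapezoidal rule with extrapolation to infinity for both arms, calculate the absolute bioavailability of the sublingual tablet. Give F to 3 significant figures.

F = 0.748

Trapezoidal AUC_0→3.75 (IV):
  [0→0.25]: (10.01+9.44)/2 × 0.25 = 2.43125
  [0.25→1.75]: (9.44+6.64)/2 × 1.5 = 12.06
  [1.75→3.75]: (6.64+4.15)/2 × 2 = 10.79
  Sum = 25.28125 mg/L·h
IV tail: 4.15/0.235 = 17.660; AUC_iv,0→∞ = 25.28125 + 17.660 = 42.94125 mg/L·h
Trapezoidal AUC_0→6.75 (sublingual tablet):
  [0→1]: (0.00+7.75)/2 × 1 = 3.875
  [1→2.5]: (7.75+7.26)/2 × 1.5 = 11.2575
  [2.5→6.5]: (7.26+2.96)/2 × 4 = 20.44
  [6.5→6.75]: (2.96+2.79)/2 × 0.25 = 0.71875
  Sum = 36.29125 mg/L·h
sublingual tablet tail: 2.79/0.235 = 11.872; AUC_ev,0→∞ = 36.29125 + 11.872 = 48.16325 mg/L·h
F = (AUC_ev/D_ev)/(AUC_iv/D_iv) = (48.16325/30)/(42.94125/20) = 1.60544/2.1470625 = 0.7477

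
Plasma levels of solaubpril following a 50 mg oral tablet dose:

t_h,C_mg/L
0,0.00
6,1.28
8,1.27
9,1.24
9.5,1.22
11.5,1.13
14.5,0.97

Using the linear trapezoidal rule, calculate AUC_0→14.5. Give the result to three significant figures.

AUC = 13.8 mg/L·h

Trapezoidal AUC_0→14.5:
  [0→6]: (0.00+1.28)/2 × 6 = 3.84
  [6→8]: (1.28+1.27)/2 × 2 = 2.55
  [8→9]: (1.27+1.24)/2 × 1 = 1.255
  [9→9.5]: (1.24+1.22)/2 × 0.5 = 0.615
  [9.5→11.5]: (1.22+1.13)/2 × 2 = 2.35
  [11.5→14.5]: (1.13+0.97)/2 × 3 = 3.15
  Sum = 13.76 mg/L·h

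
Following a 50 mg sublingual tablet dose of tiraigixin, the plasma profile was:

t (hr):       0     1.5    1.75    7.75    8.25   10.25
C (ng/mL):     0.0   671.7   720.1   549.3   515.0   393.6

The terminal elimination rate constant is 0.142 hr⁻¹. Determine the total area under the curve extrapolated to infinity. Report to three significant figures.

Trapezoidal AUC_0→10.25:
  [0→1.5]: (0.0+671.7)/2 × 1.5 = 503.775
  [1.5→1.75]: (671.7+720.1)/2 × 0.25 = 173.975
  [1.75→7.75]: (720.1+549.3)/2 × 6 = 3808.2
  [7.75→8.25]: (549.3+515.0)/2 × 0.5 = 266.075
  [8.25→10.25]: (515.0+393.6)/2 × 2 = 908.6
  Sum = 5660.625 ng/mL·hr
Extrapolated tail: C_last / k_e = 393.6 / 0.142 = 2771.831
AUC_0→∞ = 5660.625 + 2771.831 = 8432.456 ng/mL·hr

AUC = 8430 ng/mL·hr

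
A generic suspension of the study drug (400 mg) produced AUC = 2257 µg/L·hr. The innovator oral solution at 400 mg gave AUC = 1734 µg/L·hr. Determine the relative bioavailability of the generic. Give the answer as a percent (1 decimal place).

F_rel = 130.2%

F_rel = (AUC_test/D_test) / (AUC_ref/D_ref)
      = (2257/400) / (1734/400)
      = 5.6425 / 4.335 = 1.3016 = 130.16%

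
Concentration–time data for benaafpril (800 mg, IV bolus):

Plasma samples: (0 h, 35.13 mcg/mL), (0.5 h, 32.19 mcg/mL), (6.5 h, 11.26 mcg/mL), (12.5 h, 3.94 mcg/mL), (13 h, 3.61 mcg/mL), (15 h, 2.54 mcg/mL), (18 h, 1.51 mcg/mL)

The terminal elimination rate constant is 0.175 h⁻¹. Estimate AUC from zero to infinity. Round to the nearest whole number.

Trapezoidal AUC_0→18:
  [0→0.5]: (35.13+32.19)/2 × 0.5 = 16.83
  [0.5→6.5]: (32.19+11.26)/2 × 6 = 130.35
  [6.5→12.5]: (11.26+3.94)/2 × 6 = 45.6
  [12.5→13]: (3.94+3.61)/2 × 0.5 = 1.8875
  [13→15]: (3.61+2.54)/2 × 2 = 6.15
  [15→18]: (2.54+1.51)/2 × 3 = 6.075
  Sum = 206.8925 mcg/mL·h
Extrapolated tail: C_last / k_e = 1.51 / 0.175 = 8.629
AUC_0→∞ = 206.8925 + 8.629 = 215.5215 mcg/mL·h

AUC = 216 mcg/mL·h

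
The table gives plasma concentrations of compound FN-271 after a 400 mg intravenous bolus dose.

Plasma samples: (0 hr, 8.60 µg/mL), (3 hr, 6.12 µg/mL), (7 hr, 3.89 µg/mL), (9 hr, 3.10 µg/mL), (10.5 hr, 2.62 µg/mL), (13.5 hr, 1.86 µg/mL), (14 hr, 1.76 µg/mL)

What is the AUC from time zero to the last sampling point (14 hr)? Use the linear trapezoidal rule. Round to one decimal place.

AUC = 61.0 µg/mL·hr

Trapezoidal AUC_0→14:
  [0→3]: (8.60+6.12)/2 × 3 = 22.08
  [3→7]: (6.12+3.89)/2 × 4 = 20.02
  [7→9]: (3.89+3.10)/2 × 2 = 6.99
  [9→10.5]: (3.10+2.62)/2 × 1.5 = 4.29
  [10.5→13.5]: (2.62+1.86)/2 × 3 = 6.72
  [13.5→14]: (1.86+1.76)/2 × 0.5 = 0.905
  Sum = 61.005 µg/mL·hr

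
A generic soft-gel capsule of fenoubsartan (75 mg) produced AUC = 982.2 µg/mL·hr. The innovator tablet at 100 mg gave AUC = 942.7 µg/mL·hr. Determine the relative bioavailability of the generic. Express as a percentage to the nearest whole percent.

F_rel = (AUC_test/D_test) / (AUC_ref/D_ref)
      = (982.2/75) / (942.7/100)
      = 13.096 / 9.427 = 1.3892 = 138.92%

F_rel = 139%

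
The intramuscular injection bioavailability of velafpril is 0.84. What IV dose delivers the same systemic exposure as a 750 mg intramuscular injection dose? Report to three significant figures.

Systemic exposure from an extravascular dose = F × D_ev, so the equivalent IV dose is F × D_ev.
D_iv = F × D_ev = 0.84 × 750 = 630 mg

D_iv = 630 mg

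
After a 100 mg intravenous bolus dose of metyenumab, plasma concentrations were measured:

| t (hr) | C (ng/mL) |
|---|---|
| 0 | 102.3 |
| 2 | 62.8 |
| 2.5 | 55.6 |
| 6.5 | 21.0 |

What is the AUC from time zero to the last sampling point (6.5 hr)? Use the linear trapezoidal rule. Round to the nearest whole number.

AUC = 348 ng/mL·hr

Trapezoidal AUC_0→6.5:
  [0→2]: (102.3+62.8)/2 × 2 = 165.1
  [2→2.5]: (62.8+55.6)/2 × 0.5 = 29.6
  [2.5→6.5]: (55.6+21.0)/2 × 4 = 153.2
  Sum = 347.9 ng/mL·hr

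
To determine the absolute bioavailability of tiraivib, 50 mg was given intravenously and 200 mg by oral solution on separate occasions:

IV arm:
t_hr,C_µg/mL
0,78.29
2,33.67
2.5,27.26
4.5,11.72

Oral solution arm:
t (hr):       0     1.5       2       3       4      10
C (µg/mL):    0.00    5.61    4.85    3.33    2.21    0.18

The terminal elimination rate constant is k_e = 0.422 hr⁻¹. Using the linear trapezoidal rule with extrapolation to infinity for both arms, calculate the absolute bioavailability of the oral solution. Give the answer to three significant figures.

Trapezoidal AUC_0→4.5 (IV):
  [0→2]: (78.29+33.67)/2 × 2 = 111.96
  [2→2.5]: (33.67+27.26)/2 × 0.5 = 15.2325
  [2.5→4.5]: (27.26+11.72)/2 × 2 = 38.98
  Sum = 166.1725 µg/mL·hr
IV tail: 11.72/0.422 = 27.773; AUC_iv,0→∞ = 166.1725 + 27.773 = 193.9455 µg/mL·hr
Trapezoidal AUC_0→10 (oral solution):
  [0→1.5]: (0.00+5.61)/2 × 1.5 = 4.2075
  [1.5→2]: (5.61+4.85)/2 × 0.5 = 2.615
  [2→3]: (4.85+3.33)/2 × 1 = 4.09
  [3→4]: (3.33+2.21)/2 × 1 = 2.77
  [4→10]: (2.21+0.18)/2 × 6 = 7.17
  Sum = 20.8525 µg/mL·hr
oral solution tail: 0.18/0.422 = 0.427; AUC_ev,0→∞ = 20.8525 + 0.427 = 21.2795 µg/mL·hr
F = (AUC_ev/D_ev)/(AUC_iv/D_iv) = (21.2795/200)/(193.9455/50) = 0.1063975/3.87891 = 0.0274

F = 0.0274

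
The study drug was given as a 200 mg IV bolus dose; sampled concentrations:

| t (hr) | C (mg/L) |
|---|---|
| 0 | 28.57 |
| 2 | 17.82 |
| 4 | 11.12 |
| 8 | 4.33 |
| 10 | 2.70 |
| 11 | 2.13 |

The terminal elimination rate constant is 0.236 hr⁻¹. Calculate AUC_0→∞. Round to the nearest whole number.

AUC = 125 mg/L·hr

Trapezoidal AUC_0→11:
  [0→2]: (28.57+17.82)/2 × 2 = 46.39
  [2→4]: (17.82+11.12)/2 × 2 = 28.94
  [4→8]: (11.12+4.33)/2 × 4 = 30.9
  [8→10]: (4.33+2.70)/2 × 2 = 7.03
  [10→11]: (2.70+2.13)/2 × 1 = 2.415
  Sum = 115.675 mg/L·hr
Extrapolated tail: C_last / k_e = 2.13 / 0.236 = 9.025
AUC_0→∞ = 115.675 + 9.025 = 124.7 mg/L·hr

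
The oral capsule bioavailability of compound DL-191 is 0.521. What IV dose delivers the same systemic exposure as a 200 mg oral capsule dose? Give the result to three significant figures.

Systemic exposure from an extravascular dose = F × D_ev, so the equivalent IV dose is F × D_ev.
D_iv = F × D_ev = 0.521 × 200 = 104.2 mg

D_iv = 104 mg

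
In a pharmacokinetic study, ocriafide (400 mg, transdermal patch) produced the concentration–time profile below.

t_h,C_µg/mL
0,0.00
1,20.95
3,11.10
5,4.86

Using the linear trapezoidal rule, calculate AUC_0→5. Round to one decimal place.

Trapezoidal AUC_0→5:
  [0→1]: (0.00+20.95)/2 × 1 = 10.475
  [1→3]: (20.95+11.10)/2 × 2 = 32.05
  [3→5]: (11.10+4.86)/2 × 2 = 15.96
  Sum = 58.485 µg/mL·h

AUC = 58.5 µg/mL·h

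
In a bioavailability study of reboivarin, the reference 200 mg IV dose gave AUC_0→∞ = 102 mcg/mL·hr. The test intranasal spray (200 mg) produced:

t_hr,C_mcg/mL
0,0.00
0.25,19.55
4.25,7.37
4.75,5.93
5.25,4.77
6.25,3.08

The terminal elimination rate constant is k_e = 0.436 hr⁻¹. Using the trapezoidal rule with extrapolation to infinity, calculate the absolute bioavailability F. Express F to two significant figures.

F = 0.72

Trapezoidal AUC_0→6.25 (intranasal spray):
  [0→0.25]: (0.00+19.55)/2 × 0.25 = 2.44375
  [0.25→4.25]: (19.55+7.37)/2 × 4 = 53.84
  [4.25→4.75]: (7.37+5.93)/2 × 0.5 = 3.325
  [4.75→5.25]: (5.93+4.77)/2 × 0.5 = 2.675
  [5.25→6.25]: (4.77+3.08)/2 × 1 = 3.925
  Sum = 66.20875 mcg/mL·hr
Tail: C_last/k_e = 3.08/0.436 = 7.064
AUC_0→∞ (intranasal spray) = 66.20875 + 7.064 = 73.27275 mcg/mL·hr
F = (AUC_ev/D_ev)/(AUC_iv/D_iv) = (73.27275/200)/(102/200) = 0.36636375/0.51 = 0.7184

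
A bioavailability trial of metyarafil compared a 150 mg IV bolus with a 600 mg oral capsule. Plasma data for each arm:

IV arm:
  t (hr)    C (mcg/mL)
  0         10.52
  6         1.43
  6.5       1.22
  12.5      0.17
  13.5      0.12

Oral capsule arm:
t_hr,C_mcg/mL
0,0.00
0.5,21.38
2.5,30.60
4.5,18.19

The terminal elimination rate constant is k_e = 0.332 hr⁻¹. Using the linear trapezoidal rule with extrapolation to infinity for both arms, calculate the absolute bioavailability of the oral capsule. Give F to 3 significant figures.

Trapezoidal AUC_0→13.5 (IV):
  [0→6]: (10.52+1.43)/2 × 6 = 35.85
  [6→6.5]: (1.43+1.22)/2 × 0.5 = 0.6625
  [6.5→12.5]: (1.22+0.17)/2 × 6 = 4.17
  [12.5→13.5]: (0.17+0.12)/2 × 1 = 0.145
  Sum = 40.8275 mcg/mL·hr
IV tail: 0.12/0.332 = 0.361; AUC_iv,0→∞ = 40.8275 + 0.361 = 41.1885 mcg/mL·hr
Trapezoidal AUC_0→4.5 (oral capsule):
  [0→0.5]: (0.00+21.38)/2 × 0.5 = 5.345
  [0.5→2.5]: (21.38+30.60)/2 × 2 = 51.98
  [2.5→4.5]: (30.60+18.19)/2 × 2 = 48.79
  Sum = 106.115 mcg/mL·hr
oral capsule tail: 18.19/0.332 = 54.789; AUC_ev,0→∞ = 106.115 + 54.789 = 160.904 mcg/mL·hr
F = (AUC_ev/D_ev)/(AUC_iv/D_iv) = (160.904/600)/(41.1885/150) = 0.268173/0.27459 = 0.9766

F = 0.977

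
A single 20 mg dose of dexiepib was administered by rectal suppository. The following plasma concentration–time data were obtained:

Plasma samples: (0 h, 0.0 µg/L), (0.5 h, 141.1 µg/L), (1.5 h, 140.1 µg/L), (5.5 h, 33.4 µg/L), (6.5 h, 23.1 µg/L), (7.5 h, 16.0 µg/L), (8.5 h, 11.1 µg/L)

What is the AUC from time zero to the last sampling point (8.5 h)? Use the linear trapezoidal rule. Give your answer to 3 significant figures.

AUC = 584 µg/L·h

Trapezoidal AUC_0→8.5:
  [0→0.5]: (0.0+141.1)/2 × 0.5 = 35.275
  [0.5→1.5]: (141.1+140.1)/2 × 1 = 140.6
  [1.5→5.5]: (140.1+33.4)/2 × 4 = 347.0
  [5.5→6.5]: (33.4+23.1)/2 × 1 = 28.25
  [6.5→7.5]: (23.1+16.0)/2 × 1 = 19.55
  [7.5→8.5]: (16.0+11.1)/2 × 1 = 13.55
  Sum = 584.225 µg/L·h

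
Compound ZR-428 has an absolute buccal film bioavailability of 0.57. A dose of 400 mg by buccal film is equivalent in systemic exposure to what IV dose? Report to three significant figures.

D_iv = 228 mg

Systemic exposure from an extravascular dose = F × D_ev, so the equivalent IV dose is F × D_ev.
D_iv = F × D_ev = 0.57 × 400 = 228 mg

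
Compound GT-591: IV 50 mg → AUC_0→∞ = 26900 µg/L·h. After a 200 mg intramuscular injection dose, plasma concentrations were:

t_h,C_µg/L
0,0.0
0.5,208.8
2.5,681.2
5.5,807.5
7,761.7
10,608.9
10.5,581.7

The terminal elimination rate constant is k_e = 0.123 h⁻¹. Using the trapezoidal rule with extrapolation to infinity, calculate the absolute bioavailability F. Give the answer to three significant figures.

Trapezoidal AUC_0→10.5 (intramuscular injection):
  [0→0.5]: (0.0+208.8)/2 × 0.5 = 52.2
  [0.5→2.5]: (208.8+681.2)/2 × 2 = 890.0
  [2.5→5.5]: (681.2+807.5)/2 × 3 = 2233.05
  [5.5→7]: (807.5+761.7)/2 × 1.5 = 1176.9
  [7→10]: (761.7+608.9)/2 × 3 = 2055.9
  [10→10.5]: (608.9+581.7)/2 × 0.5 = 297.65
  Sum = 6705.7 µg/L·h
Tail: C_last/k_e = 581.7/0.123 = 4729.268
AUC_0→∞ (intramuscular injection) = 6705.7 + 4729.268 = 11434.968 µg/L·h
F = (AUC_ev/D_ev)/(AUC_iv/D_iv) = (11434.968/200)/(26900/50) = 57.17484/538 = 0.1063

F = 0.106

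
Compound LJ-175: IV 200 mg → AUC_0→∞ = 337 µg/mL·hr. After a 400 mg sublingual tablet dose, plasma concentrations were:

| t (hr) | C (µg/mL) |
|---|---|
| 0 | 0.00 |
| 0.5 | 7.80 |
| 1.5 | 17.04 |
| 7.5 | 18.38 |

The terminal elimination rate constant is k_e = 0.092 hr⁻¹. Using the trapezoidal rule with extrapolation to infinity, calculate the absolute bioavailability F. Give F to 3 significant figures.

Trapezoidal AUC_0→7.5 (sublingual tablet):
  [0→0.5]: (0.00+7.80)/2 × 0.5 = 1.95
  [0.5→1.5]: (7.80+17.04)/2 × 1 = 12.42
  [1.5→7.5]: (17.04+18.38)/2 × 6 = 106.26
  Sum = 120.63 µg/mL·hr
Tail: C_last/k_e = 18.38/0.092 = 199.783
AUC_0→∞ (sublingual tablet) = 120.63 + 199.783 = 320.413 µg/mL·hr
F = (AUC_ev/D_ev)/(AUC_iv/D_iv) = (320.413/400)/(337/200) = 0.8010325/1.685 = 0.4754

F = 0.475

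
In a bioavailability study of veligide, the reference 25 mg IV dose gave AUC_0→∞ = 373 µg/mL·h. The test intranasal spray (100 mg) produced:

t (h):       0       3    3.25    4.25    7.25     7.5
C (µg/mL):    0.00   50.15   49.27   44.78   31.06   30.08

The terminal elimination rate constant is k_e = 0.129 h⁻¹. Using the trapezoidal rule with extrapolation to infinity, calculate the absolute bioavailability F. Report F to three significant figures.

F = 0.328

Trapezoidal AUC_0→7.5 (intranasal spray):
  [0→3]: (0.00+50.15)/2 × 3 = 75.225
  [3→3.25]: (50.15+49.27)/2 × 0.25 = 12.4275
  [3.25→4.25]: (49.27+44.78)/2 × 1 = 47.025
  [4.25→7.25]: (44.78+31.06)/2 × 3 = 113.76
  [7.25→7.5]: (31.06+30.08)/2 × 0.25 = 7.6425
  Sum = 256.08 µg/mL·h
Tail: C_last/k_e = 30.08/0.129 = 233.178
AUC_0→∞ (intranasal spray) = 256.08 + 233.178 = 489.258 µg/mL·h
F = (AUC_ev/D_ev)/(AUC_iv/D_iv) = (489.258/100)/(373/25) = 4.89258/14.92 = 0.3279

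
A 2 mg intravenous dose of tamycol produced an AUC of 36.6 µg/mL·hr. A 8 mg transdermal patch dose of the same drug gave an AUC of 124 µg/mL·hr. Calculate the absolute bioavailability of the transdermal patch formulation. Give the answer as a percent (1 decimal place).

F = 84.7%

F = (AUC_ev / D_ev) / (AUC_iv / D_iv)
  = (124/8) / (36.6/2)
  = 15.5 / 18.3 = 0.8470
  = 84.70%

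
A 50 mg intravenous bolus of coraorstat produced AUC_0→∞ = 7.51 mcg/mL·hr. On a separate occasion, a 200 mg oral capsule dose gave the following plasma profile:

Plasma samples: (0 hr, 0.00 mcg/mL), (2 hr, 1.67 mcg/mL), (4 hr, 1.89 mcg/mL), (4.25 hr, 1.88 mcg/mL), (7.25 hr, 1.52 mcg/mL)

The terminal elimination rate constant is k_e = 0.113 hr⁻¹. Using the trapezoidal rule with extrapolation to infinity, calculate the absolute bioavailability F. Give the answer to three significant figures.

Trapezoidal AUC_0→7.25 (oral capsule):
  [0→2]: (0.00+1.67)/2 × 2 = 1.67
  [2→4]: (1.67+1.89)/2 × 2 = 3.56
  [4→4.25]: (1.89+1.88)/2 × 0.25 = 0.47125
  [4.25→7.25]: (1.88+1.52)/2 × 3 = 5.1
  Sum = 10.80125 mcg/mL·hr
Tail: C_last/k_e = 1.52/0.113 = 13.451
AUC_0→∞ (oral capsule) = 10.80125 + 13.451 = 24.25225 mcg/mL·hr
F = (AUC_ev/D_ev)/(AUC_iv/D_iv) = (24.25225/200)/(7.51/50) = 0.12126125/0.1502 = 0.8073

F = 0.807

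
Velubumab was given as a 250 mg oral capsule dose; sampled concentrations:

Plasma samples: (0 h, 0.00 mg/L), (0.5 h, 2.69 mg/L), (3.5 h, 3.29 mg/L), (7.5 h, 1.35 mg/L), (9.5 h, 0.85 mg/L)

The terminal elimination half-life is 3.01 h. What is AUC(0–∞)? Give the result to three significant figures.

Trapezoidal AUC_0→9.5:
  [0→0.5]: (0.00+2.69)/2 × 0.5 = 0.6725
  [0.5→3.5]: (2.69+3.29)/2 × 3 = 8.97
  [3.5→7.5]: (3.29+1.35)/2 × 4 = 9.28
  [7.5→9.5]: (1.35+0.85)/2 × 2 = 2.2
  Sum = 21.1225 mg/L·h
k_e = ln2 / t½ = 0.693147 / 3.01 = 0.2303 h^-1
Extrapolated tail: C_last / k_e = 0.85 / 0.2303 = 3.691
AUC_0→∞ = 21.1225 + 3.691 = 24.8135 mg/L·h

AUC = 24.8 mg/L·h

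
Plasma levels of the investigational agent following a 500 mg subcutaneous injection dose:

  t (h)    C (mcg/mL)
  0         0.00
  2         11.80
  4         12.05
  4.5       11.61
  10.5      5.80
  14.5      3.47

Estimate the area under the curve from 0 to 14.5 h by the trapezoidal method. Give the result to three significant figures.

Trapezoidal AUC_0→14.5:
  [0→2]: (0.00+11.80)/2 × 2 = 11.8
  [2→4]: (11.80+12.05)/2 × 2 = 23.85
  [4→4.5]: (12.05+11.61)/2 × 0.5 = 5.915
  [4.5→10.5]: (11.61+5.80)/2 × 6 = 52.23
  [10.5→14.5]: (5.80+3.47)/2 × 4 = 18.54
  Sum = 112.335 mcg/mL·h

AUC = 112 mcg/mL·h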